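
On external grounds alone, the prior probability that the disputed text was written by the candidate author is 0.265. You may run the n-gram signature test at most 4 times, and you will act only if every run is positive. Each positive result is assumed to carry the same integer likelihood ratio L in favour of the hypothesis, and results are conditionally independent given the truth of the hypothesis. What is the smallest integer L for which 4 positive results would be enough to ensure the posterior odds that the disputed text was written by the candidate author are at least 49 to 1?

4

Prior odds = 0.265/0.735 = 53/147.
Target odds = 49.
Need L⁴ ≥ 49 ÷ (53/147) = 7203/53.
3⁴ = 81 < 7203/53 ≤ 256 = 4⁴, so L = 4.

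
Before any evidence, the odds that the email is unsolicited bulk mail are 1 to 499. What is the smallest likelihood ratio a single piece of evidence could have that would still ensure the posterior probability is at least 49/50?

Prior odds = 1/499.
Target odds = 0.98/0.02 = 49.
Required Bayes factor = 49 ÷ (1/499) = 24451.

24451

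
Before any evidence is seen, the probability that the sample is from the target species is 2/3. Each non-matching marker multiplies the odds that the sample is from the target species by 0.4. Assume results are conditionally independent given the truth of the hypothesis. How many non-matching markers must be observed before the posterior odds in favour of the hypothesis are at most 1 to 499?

8

Prior odds = (2/3)/(1/3) = 2.
Likelihood ratio per non-matching marker = 0.4.
Target odds = 1/499.
Need 2 × 0.4ⁿ ≤ 1/499, i.e. 0.4ⁿ ≤ 1/998.
0.4⁷ = 128/78125 is still above 1/998 but 0.4⁸ = 256/390625 is at or below it, so n = 8.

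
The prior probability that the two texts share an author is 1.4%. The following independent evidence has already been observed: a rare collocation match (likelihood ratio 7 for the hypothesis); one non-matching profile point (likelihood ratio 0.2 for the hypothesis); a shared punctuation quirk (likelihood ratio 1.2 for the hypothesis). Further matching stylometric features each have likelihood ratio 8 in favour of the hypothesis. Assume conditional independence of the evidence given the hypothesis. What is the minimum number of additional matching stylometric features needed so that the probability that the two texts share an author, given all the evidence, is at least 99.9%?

Prior odds = 0.014/0.986 = 7/493.
Combined Bayes factor of the evidence already in hand = 7 × 0.2 × 1.2 = 1.68.
Odds after that evidence = (7/493) × 1.68 = 294/12325.
Target odds = 0.999/0.001 = 999.
Need 8ⁿ ≥ 999 ÷ (294/12325) = 4104225/98.
8⁵ = 32768 falls short of 4104225/98 but 8⁶ = 262144 reaches it, so n = 6.

6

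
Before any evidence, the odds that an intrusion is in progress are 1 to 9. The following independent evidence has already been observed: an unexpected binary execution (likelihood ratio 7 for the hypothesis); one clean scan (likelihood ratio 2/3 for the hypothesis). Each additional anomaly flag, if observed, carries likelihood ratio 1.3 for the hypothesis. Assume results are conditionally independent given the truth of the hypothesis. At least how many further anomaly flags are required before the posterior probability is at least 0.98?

18

Prior odds = 1/9.
Combined Bayes factor of the evidence already in hand = 7 × (2/3) = 14/3.
Odds after that evidence = (1/9) × 14/3 = 14/27.
Target odds = 0.98/0.02 = 49.
Need 1.3ⁿ ≥ 49 ÷ (14/27) = 94.5.
1.3¹⁷ ≈86.5042 falls short of 94.5 but 1.3¹⁸ ≈112.455 reaches it, so n = 18.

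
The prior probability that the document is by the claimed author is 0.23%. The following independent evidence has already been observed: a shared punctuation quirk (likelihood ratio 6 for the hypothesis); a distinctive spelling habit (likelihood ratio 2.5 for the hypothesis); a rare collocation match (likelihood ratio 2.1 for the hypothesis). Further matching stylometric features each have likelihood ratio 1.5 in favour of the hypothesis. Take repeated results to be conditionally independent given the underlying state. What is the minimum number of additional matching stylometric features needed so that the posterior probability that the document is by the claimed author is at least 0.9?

12

Prior odds = 0.0023/0.9977 = 23/9977.
Combined Bayes factor of the evidence already in hand = 6 × 2.5 × 2.1 = 31.5.
Odds after that evidence = (23/9977) × 31.5 = 1449/19954.
Target odds = 0.9/0.1 = 9.
Need 1.5ⁿ ≥ 9 ÷ (1449/19954) = 19954/161.
1.5¹¹ = 177147/2048 falls short of 19954/161 but 1.5¹² = 531441/4096 reaches it, so n = 12.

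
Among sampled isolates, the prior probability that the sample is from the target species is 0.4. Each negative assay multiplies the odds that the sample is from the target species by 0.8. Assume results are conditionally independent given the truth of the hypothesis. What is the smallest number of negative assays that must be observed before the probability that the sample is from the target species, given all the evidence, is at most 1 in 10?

9

Prior odds = 0.4/0.6 = 2/3.
Likelihood ratio per negative assay = 0.8.
Target odds: 0.1 ÷ 0.9 = 1/9.
Need (2/3) × 0.8ⁿ ≤ 1/9, i.e. 0.8ⁿ ≤ 1/6.
0.8⁸ = 65536/390625 is still above 1/6 but 0.8⁹ = 262144/1953125 is at or below it, so n = 9.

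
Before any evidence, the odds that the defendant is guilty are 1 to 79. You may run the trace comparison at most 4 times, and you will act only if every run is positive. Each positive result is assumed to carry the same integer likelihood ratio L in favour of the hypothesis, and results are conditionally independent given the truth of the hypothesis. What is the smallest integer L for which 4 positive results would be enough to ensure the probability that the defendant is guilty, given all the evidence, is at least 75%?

Prior odds = 1/79.
Target odds = 0.75/0.25 = 3.
Need L⁴ ≥ 3 ÷ (1/79) = 237.
3⁴ = 81 < 237 ≤ 256 = 4⁴, so L = 4.

4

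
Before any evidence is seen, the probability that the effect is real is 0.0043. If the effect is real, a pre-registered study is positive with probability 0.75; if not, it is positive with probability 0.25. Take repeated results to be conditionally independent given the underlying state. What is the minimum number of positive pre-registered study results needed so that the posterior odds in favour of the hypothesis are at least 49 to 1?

9

Prior odds: 0.0043 ÷ 0.9957 = 43/9957.
Likelihood ratio of a positive = 0.75/0.25 = 3.
Target odds = 49.
Need (43/9957) × 3ⁿ ≥ 49, i.e. 3ⁿ ≥ 487893/43.
3⁸ = 6561 falls short of 487893/43 but 3⁹ = 19683 reaches it, so n = 9.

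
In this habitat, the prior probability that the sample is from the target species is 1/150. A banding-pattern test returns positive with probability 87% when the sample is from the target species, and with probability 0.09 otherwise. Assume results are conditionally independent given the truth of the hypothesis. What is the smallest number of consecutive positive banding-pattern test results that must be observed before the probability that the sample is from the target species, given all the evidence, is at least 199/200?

5

Prior odds = (1/150)/(149/150) = 1/149.
Likelihood ratio of a positive result = 0.87/0.09 = 29/3.
Target odds: 0.995 ÷ 0.005 = 199.
Require (29/3)ⁿ ≥ 199 ÷ (1/149) = 29651.
(29/3)⁴ = 707281/81 falls short of 29651 but (29/3)⁵ = 20511149/243 reaches it, so n = 5.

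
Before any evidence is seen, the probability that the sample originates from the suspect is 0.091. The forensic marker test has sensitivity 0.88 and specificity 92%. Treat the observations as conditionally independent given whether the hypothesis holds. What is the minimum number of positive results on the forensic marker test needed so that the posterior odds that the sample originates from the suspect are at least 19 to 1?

3

Prior odds: 0.091 ÷ 0.909 = 91/909.
False-positive rate = 1 − 0.92 = 0.08; likelihood ratio of a positive = 0.88/0.08 = 11.
Target odds = 19.
Need (91/909) × 11ⁿ ≥ 19, i.e. 11ⁿ ≥ 17271/91.
11² = 121 falls short of 17271/91 but 11³ = 1331 reaches it, so n = 3.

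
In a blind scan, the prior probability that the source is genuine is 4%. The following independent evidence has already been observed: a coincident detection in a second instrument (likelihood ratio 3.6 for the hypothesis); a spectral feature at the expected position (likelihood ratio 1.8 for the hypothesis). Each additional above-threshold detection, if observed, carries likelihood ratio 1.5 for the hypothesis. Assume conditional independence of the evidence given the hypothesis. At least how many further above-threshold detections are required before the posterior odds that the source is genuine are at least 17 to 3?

Prior odds = 0.04/0.96 = 1/24.
Combined Bayes factor of the evidence already in hand = 3.6 × 1.8 = 6.48.
Odds after that evidence = (1/24) × 6.48 = 0.27.
Target odds = 17/3.
Need 1.5ⁿ ≥ 17/3 ÷ 0.27 = 1700/81.
1.5⁷ = 17.0859375 falls short of 1700/81 but 1.5⁸ = 25.62890625 reaches it, so n = 8.

8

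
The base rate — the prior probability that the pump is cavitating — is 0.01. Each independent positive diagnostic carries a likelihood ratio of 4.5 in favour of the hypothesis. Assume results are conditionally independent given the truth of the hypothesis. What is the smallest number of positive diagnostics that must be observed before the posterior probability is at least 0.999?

Prior odds: 0.01 ÷ 0.99 = 1/99.
Likelihood ratio per positive diagnostic = 4.5.
Target odds: 0.999 ÷ 0.001 = 999.
Require 4.5ⁿ ≥ 999 ÷ (1/99) = 98901.
4.5⁷ = 4782969/128 falls short of 98901 but 4.5⁸ = 43046721/256 reaches it, so n = 8.

8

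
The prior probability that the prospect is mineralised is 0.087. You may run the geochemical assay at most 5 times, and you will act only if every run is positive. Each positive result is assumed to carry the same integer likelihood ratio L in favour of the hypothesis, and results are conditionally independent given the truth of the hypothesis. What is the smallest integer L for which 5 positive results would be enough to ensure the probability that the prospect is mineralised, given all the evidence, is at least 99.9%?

7

Prior odds = 0.087/0.913 = 87/913.
Target odds = 0.999/0.001 = 999.
Need L⁵ ≥ 999 ÷ (87/913) = 304029/29.
6⁵ = 7776 < 304029/29 ≤ 16807 = 7⁵, so L = 7.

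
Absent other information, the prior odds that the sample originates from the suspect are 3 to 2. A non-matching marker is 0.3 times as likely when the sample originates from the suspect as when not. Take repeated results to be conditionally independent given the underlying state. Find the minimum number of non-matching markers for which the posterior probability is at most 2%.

4

Prior odds = 1.5.
Likelihood ratio per non-matching marker = 0.3.
Target posterior odds = 0.02/0.98 = 1/49.
Require 0.3ⁿ ≤ 1/49 ÷ 1.5 = 2/147.
0.3³ = 0.027 is still above 2/147 but 0.3⁴ = 0.0081 is at or below it, so n = 4.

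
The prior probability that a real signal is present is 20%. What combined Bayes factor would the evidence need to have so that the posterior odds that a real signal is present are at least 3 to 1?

12

Prior odds = 0.2/0.8 = 0.25.
Target odds = 3.
Required Bayes factor = 3 ÷ 0.25 = 12.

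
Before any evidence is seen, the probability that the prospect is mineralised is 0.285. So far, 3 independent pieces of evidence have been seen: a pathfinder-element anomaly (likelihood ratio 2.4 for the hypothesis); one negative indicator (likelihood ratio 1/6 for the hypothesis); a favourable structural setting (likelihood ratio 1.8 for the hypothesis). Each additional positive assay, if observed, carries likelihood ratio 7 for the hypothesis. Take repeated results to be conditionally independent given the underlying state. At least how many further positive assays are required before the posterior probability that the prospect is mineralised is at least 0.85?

Prior odds = 0.285/0.715 = 57/143.
Combined Bayes factor of the evidence already in hand = 2.4 × (1/6) × 1.8 = 0.72.
Odds after that evidence = (57/143) × 0.72 = 1026/3575.
Target odds = 0.85/0.15 = 17/3.
Need 7ⁿ ≥ 17/3 ÷ (1026/3575) = 60775/3078.
7¹ = 7 falls short of 60775/3078 but 7² = 49 reaches it, so n = 2.

2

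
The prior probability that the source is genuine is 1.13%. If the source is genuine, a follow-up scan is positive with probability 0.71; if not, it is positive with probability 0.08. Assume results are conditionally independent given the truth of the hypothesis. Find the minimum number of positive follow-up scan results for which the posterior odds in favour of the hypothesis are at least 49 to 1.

4

Prior odds = 0.0113/0.9887 = 113/9887.
Likelihood ratio of a positive = 0.71/0.08 = 8.875.
Target odds = 49.
Require 8.875ⁿ ≥ 49 ÷ (113/9887) = 484463/113.
8.875³ = 357911/512 falls short of 484463/113 but 8.875⁴ = 25411681/4096 reaches it, so n = 4.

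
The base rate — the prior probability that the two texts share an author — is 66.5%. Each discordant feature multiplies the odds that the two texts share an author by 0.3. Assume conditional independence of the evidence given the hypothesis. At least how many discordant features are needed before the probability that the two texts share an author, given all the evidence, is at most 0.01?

Prior odds: 0.665 ÷ 0.335 = 133/67.
Likelihood ratio per discordant feature = 0.3.
Target posterior odds = 0.01/0.99 = 1/99.
Require 0.3ⁿ ≤ 1/99 ÷ (133/67) = 67/13167.
0.3⁴ = 0.0081 is still above 67/13167 but 0.3⁵ = 243/100000 is at or below it, so n = 5.

5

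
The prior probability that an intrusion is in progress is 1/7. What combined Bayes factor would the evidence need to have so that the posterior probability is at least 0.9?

Prior odds = (1/7)/(6/7) = 1/6.
Target odds = 0.9/0.1 = 9.
Required Bayes factor = 9 ÷ (1/6) = 54.

54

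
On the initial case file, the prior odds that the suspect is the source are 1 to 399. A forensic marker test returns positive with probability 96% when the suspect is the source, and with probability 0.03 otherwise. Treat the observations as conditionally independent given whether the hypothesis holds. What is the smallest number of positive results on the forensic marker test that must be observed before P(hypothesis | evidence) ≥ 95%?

3

Prior odds = 1/399.
Likelihood ratio of a positive result = 0.96/0.03 = 32.
Target odds: 0.95 ÷ 0.05 = 19.
Require 32ⁿ ≥ 19 ÷ (1/399) = 7581.
32² = 1024 falls short of 7581 but 32³ = 32768 reaches it, so n = 3.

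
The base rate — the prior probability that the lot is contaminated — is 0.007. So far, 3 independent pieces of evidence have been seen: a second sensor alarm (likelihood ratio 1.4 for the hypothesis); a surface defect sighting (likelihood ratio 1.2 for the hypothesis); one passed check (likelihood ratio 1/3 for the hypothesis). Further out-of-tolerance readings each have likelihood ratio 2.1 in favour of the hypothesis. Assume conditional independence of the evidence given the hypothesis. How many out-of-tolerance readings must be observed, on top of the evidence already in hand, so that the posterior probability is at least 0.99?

14

Prior odds = 0.007/0.993 = 7/993.
Combined Bayes factor of the evidence already in hand = 1.4 × 1.2 × (1/3) = 0.56.
Odds after that evidence = (7/993) × 0.56 = 98/24825.
Target odds = 0.99/0.01 = 99.
Need 2.1ⁿ ≥ 99 ÷ (98/24825) = 2457675/98.
2.1¹³ ≈15447.2 falls short of 2457675/98 but 2.1¹⁴ ≈32439.2 reaches it, so n = 14.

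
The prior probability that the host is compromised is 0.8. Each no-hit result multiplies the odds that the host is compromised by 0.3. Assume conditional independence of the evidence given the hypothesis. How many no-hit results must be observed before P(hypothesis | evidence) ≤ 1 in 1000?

Prior odds: 0.8 ÷ 0.2 = 4.
Likelihood ratio per no-hit result = 0.3.
Target posterior odds = 0.001/0.999 = 1/999.
Need 4 × 0.3ⁿ ≤ 1/999, i.e. 0.3ⁿ ≤ 1/3996.
0.3⁶ = 729/1000000 is still above 1/3996 but 0.3⁷ = 2187/10000000 is at or below it, so n = 7.

7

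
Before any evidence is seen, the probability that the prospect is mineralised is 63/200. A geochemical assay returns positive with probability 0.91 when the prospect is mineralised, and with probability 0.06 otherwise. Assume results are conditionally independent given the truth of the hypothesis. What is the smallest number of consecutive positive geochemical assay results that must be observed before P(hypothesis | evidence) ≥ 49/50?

Prior odds: 0.315 ÷ 0.685 = 63/137.
Likelihood ratio of a positive result = 0.91/0.06 = 91/6.
Target posterior odds = 0.98/0.02 = 49.
Need (63/137) × (91/6)ⁿ ≥ 49, i.e. (91/6)ⁿ ≥ 959/9.
(91/6)¹ = 91/6 falls short of 959/9 but (91/6)² = 8281/36 reaches it, so n = 2.

2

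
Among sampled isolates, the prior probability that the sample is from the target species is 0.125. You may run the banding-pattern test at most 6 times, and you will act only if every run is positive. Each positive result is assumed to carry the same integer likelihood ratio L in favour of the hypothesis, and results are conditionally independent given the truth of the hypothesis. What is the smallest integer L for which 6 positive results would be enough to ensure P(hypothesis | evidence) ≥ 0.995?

4

Prior odds = 0.125/0.875 = 1/7.
Target odds = 0.995/0.005 = 199.
Need L⁶ ≥ 199 ÷ (1/7) = 1393.
3⁶ = 729 < 1393 ≤ 4096 = 4⁶, so L = 4.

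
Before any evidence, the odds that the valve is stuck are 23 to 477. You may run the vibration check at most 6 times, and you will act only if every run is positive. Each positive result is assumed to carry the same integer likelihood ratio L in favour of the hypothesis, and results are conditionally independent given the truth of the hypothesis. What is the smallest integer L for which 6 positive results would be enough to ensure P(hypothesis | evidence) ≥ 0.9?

3

Prior odds = 23/477.
Target odds = 0.9/0.1 = 9.
Need L⁶ ≥ 9 ÷ (23/477) = 4293/23.
2⁶ = 64 < 4293/23 ≤ 729 = 3⁶, so L = 3.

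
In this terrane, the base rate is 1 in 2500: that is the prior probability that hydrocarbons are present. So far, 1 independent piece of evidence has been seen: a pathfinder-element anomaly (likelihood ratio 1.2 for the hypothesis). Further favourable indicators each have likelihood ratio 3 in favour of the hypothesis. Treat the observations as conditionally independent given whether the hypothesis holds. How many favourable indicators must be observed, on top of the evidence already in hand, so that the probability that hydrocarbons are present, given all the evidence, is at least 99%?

12

Prior odds = 0.0004/0.9996 = 1/2499.
Bayes factor of the evidence already in hand = 1.2.
Odds after that evidence = (1/2499) × 1.2 = 2/4165.
Target odds = 0.99/0.01 = 99.
Need 3ⁿ ≥ 99 ÷ (2/4165) = 206167.5.
3¹¹ = 177147 falls short of 206167.5 but 3¹² = 531441 reaches it, so n = 12.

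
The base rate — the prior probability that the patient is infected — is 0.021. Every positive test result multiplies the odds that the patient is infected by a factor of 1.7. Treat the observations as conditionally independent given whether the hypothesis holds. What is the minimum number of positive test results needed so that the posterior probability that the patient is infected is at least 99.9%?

21

Prior odds = 0.021/0.979 = 21/979.
Likelihood ratio per positive test result = 1.7.
Target posterior odds = 0.999/0.001 = 999.
Require 1.7ⁿ ≥ 999 ÷ (21/979) = 326007/7.
1.7²⁰ ≈40642.3 falls short of 326007/7 but 1.7²¹ ≈69091.9 reaches it, so n = 21.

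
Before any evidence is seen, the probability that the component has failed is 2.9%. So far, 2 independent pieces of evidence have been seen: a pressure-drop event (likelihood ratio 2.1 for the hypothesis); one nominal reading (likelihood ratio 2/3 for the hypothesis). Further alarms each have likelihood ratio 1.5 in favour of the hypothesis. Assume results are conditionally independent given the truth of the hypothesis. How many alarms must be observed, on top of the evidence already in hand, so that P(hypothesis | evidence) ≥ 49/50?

Prior odds = 0.029/0.971 = 29/971.
Combined Bayes factor of the evidence already in hand = 2.1 × (2/3) = 1.4.
Odds after that evidence = (29/971) × 1.4 = 203/4855.
Target odds = 0.98/0.02 = 49.
Need 1.5ⁿ ≥ 49 ÷ (203/4855) = 33985/29.
1.5¹⁷ = 129140163/131072 falls short of 33985/29 but 1.5¹⁸ = 387420489/262144 reaches it, so n = 18.

18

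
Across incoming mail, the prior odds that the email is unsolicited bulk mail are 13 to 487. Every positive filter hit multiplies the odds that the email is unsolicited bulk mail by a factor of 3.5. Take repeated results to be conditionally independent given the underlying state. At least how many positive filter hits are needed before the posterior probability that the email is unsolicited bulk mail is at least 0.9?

Prior odds = 13/487.
Likelihood ratio per positive filter hit = 3.5.
Target odds: 0.9 ÷ 0.1 = 9.
Require 3.5ⁿ ≥ 9 ÷ (13/487) = 4383/13.
3.5⁴ = 150.0625 falls short of 4383/13 but 3.5⁵ = 525.21875 reaches it, so n = 5.

5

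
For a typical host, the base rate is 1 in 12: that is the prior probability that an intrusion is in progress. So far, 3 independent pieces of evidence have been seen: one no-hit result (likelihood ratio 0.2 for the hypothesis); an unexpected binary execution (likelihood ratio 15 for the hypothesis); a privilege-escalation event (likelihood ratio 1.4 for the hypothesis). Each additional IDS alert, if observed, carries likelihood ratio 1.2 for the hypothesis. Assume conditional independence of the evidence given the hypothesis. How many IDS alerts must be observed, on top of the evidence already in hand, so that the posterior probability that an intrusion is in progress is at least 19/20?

Prior odds = (1/12)/(11/12) = 1/11.
Combined Bayes factor of the evidence already in hand = 0.2 × 15 × 1.4 = 4.2.
Odds after that evidence = (1/11) × 4.2 = 21/55.
Target odds = 0.95/0.05 = 19.
Need 1.2ⁿ ≥ 19 ÷ (21/55) = 1045/21.
1.2²¹ ≈46.0051 falls short of 1045/21 but 1.2²² ≈55.2061 reaches it, so n = 22.

22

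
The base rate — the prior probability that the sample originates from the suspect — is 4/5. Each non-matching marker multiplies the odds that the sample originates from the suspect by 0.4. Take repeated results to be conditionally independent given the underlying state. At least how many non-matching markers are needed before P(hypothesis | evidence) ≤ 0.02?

6

Prior odds = 0.8/0.2 = 4.
Likelihood ratio per non-matching marker = 0.4.
Target posterior odds = 0.02/0.98 = 1/49.
Need 4 × 0.4ⁿ ≤ 1/49, i.e. 0.4ⁿ ≤ 1/196.
0.4⁵ = 0.01024 is still above 1/196 but 0.4⁶ = 64/15625 is at or below it, so n = 6.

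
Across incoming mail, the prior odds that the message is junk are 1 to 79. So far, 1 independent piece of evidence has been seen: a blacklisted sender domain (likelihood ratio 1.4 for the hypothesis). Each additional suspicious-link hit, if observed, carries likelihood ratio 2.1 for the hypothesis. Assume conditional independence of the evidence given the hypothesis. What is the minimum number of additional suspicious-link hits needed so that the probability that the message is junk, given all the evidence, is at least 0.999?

Prior odds = 1/79.
Bayes factor of the evidence already in hand = 1.4.
Odds after that evidence = (1/79) × 1.4 = 7/395.
Target odds = 0.999/0.001 = 999.
Need 2.1ⁿ ≥ 999 ÷ (7/395) = 394605/7.
2.1¹⁴ ≈32439.2 falls short of 394605/7 but 2.1¹⁵ ≈68122.3 reaches it, so n = 15.

15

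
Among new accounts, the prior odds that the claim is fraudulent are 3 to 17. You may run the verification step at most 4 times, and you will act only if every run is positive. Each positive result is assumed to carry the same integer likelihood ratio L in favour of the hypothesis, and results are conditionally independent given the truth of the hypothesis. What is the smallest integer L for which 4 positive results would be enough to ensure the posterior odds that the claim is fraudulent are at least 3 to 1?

3

Prior odds = 3/17.
Target odds = 3.
Need L⁴ ≥ 3 ÷ (3/17) = 17.
2⁴ = 16 < 17 ≤ 81 = 3⁴, so L = 3.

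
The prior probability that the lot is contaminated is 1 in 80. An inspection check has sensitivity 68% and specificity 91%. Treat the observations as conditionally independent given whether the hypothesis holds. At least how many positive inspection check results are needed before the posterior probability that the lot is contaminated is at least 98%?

Prior odds = 0.0125/0.9875 = 1/79.
False-positive rate = 1 − 0.91 = 0.09; likelihood ratio of a positive = 0.68/0.09 = 68/9.
Target posterior odds = 0.98/0.02 = 49.
Need (1/79) × (68/9)ⁿ ≥ 49, i.e. (68/9)ⁿ ≥ 3871.
(68/9)⁴ = 21381376/6561 falls short of 3871 but (68/9)⁵ ≈24622.5 reaches it, so n = 5.

5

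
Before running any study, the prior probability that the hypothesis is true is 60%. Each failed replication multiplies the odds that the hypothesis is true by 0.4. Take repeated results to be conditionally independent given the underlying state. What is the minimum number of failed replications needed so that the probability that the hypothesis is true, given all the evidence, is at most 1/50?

Prior odds = 0.6/0.4 = 1.5.
Likelihood ratio per failed replication = 0.4.
Target odds: 0.02 ÷ 0.98 = 1/49.
Require 0.4ⁿ ≤ 1/49 ÷ 1.5 = 2/147.
0.4⁴ = 0.0256 is still above 2/147 but 0.4⁵ = 0.01024 is at or below it, so n = 5.

5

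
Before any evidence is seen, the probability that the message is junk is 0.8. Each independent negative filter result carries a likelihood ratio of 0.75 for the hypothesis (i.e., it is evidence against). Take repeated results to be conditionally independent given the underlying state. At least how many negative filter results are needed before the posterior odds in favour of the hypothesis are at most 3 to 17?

11

Prior odds: 0.8 ÷ 0.2 = 4.
Likelihood ratio per negative filter result = 0.75.
Target odds = 3/17.
Require 0.75ⁿ ≤ 3/17 ÷ 4 = 3/68.
0.75¹⁰ = 59049/1048576 is still above 3/68 but 0.75¹¹ = 177147/4194304 is at or below it, so n = 11.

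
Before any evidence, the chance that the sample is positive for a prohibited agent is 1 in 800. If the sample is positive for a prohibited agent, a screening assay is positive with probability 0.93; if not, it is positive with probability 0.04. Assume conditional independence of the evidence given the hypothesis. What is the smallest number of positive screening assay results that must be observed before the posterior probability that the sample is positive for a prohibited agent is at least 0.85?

3

Prior odds = 0.00125/0.99875 = 1/799.
Likelihood ratio of a positive = 0.93/0.04 = 23.25.
Target odds: 0.85 ÷ 0.15 = 17/3.
Require 23.25ⁿ ≥ 17/3 ÷ (1/799) = 13583/3.
23.25² = 540.5625 falls short of 13583/3 but 23.25³ = 804357/64 reaches it, so n = 3.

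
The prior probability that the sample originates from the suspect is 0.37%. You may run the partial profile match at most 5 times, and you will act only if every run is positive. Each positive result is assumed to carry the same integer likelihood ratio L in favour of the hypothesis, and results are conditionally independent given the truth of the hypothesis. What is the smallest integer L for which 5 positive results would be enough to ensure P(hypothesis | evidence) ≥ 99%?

Prior odds = 0.0037/0.9963 = 37/9963.
Target odds = 0.99/0.01 = 99.
Need L⁵ ≥ 99 ÷ (37/9963) = 986337/37.
7⁵ = 16807 < 986337/37 ≤ 32768 = 8⁵, so L = 8.

8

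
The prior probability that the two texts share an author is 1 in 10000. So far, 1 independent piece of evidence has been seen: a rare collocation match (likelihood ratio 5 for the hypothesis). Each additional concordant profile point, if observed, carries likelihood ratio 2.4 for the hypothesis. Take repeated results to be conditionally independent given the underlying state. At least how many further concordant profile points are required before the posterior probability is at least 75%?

Prior odds = 0.0001/0.9999 = 1/9999.
Bayes factor of the evidence already in hand = 5.
Odds after that evidence = (1/9999) × 5 = 5/9999.
Target odds = 0.75/0.25 = 3.
Need 2.4ⁿ ≥ 3 ÷ (5/9999) = 5999.4.
2.4⁹ ≈2641.81 falls short of 5999.4 but 2.4¹⁰ ≈6340.34 reaches it, so n = 10.

10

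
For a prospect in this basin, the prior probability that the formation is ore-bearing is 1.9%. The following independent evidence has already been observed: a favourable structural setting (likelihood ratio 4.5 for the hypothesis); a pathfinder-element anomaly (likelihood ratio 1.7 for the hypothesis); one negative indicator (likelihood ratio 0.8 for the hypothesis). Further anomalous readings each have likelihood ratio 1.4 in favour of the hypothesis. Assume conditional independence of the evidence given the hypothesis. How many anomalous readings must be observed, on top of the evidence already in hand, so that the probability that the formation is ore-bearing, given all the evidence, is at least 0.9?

13

Prior odds = 0.019/0.981 = 19/981.
Combined Bayes factor of the evidence already in hand = 4.5 × 1.7 × 0.8 = 6.12.
Odds after that evidence = (19/981) × 6.12 = 323/2725.
Target odds = 0.9/0.1 = 9.
Need 1.4ⁿ ≥ 9 ÷ (323/2725) = 24525/323.
1.4¹² ≈56.6939 falls short of 24525/323 but 1.4¹³ ≈79.3715 reaches it, so n = 13.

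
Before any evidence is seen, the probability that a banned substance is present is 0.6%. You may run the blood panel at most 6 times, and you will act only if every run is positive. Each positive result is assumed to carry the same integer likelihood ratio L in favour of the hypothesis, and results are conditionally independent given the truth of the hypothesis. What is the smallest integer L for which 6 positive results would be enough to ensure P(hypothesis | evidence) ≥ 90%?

Prior odds = 0.006/0.994 = 3/497.
Target odds = 0.9/0.1 = 9.
Need L⁶ ≥ 9 ÷ (3/497) = 1491.
3⁶ = 729 < 1491 ≤ 4096 = 4⁶, so L = 4.

4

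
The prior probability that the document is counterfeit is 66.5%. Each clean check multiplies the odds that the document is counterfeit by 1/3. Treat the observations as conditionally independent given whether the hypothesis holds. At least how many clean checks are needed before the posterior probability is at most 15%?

Prior odds: 0.665 ÷ 0.335 = 133/67.
Likelihood ratio per clean check = 1/3.
Target odds: 0.15 ÷ 0.85 = 3/17.
Require (1/3)ⁿ ≤ 3/17 ÷ (133/67) = 201/2261.
(1/3)² = 1/9 is still above 201/2261 but (1/3)³ = 1/27 is at or below it, so n = 3.

3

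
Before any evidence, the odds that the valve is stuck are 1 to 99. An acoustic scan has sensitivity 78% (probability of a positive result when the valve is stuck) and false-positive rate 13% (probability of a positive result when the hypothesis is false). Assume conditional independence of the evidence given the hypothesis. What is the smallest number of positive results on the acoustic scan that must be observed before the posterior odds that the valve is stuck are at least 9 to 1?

4

Prior odds = 1/99.
Likelihood ratio of a positive result = 0.78/0.13 = 6.
Target odds = 9.
Require 6ⁿ ≥ 9 ÷ (1/99) = 891.
6³ = 216 falls short of 891 but 6⁴ = 1296 reaches it, so n = 4.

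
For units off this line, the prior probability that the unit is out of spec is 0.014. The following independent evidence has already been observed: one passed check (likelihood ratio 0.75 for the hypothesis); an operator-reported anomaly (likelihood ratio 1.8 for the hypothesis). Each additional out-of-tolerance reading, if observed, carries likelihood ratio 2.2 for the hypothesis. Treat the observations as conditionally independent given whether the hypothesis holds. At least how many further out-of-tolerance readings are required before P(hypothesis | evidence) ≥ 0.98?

Prior odds = 0.014/0.986 = 7/493.
Combined Bayes factor of the evidence already in hand = 0.75 × 1.8 = 1.35.
Odds after that evidence = (7/493) × 1.35 = 189/9860.
Target odds = 0.98/0.02 = 49.
Need 2.2ⁿ ≥ 49 ÷ (189/9860) = 69020/27.
2.2⁹ ≈1207.27 falls short of 69020/27 but 2.2¹⁰ ≈2655.99 reaches it, so n = 10.

10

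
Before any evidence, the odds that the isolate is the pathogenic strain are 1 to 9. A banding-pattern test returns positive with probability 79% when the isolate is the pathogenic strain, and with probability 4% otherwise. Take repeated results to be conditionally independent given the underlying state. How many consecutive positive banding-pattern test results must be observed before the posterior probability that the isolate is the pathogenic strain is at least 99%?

Prior odds = 1/9.
Likelihood ratio of a positive result = 0.79/0.04 = 19.75.
Target posterior odds = 0.99/0.01 = 99.
Require 19.75ⁿ ≥ 99 ÷ (1/9) = 891.
19.75² = 390.0625 falls short of 891 but 19.75³ = 7703.734375 reaches it, so n = 3.

3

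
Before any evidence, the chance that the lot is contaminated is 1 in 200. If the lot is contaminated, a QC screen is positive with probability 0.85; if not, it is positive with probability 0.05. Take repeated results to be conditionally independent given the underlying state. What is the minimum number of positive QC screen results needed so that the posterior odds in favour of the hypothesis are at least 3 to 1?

Prior odds: 0.005 ÷ 0.995 = 1/199.
Likelihood ratio of a positive = 0.85/0.05 = 17.
Target odds = 3.
Require 17ⁿ ≥ 3 ÷ (1/199) = 597.
17² = 289 falls short of 597 but 17³ = 4913 reaches it, so n = 3.

3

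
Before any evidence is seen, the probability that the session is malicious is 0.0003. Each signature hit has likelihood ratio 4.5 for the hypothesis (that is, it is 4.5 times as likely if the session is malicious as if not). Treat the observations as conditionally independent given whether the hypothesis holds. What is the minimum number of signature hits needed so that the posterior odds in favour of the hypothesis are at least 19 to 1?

8

Prior odds: 0.0003 ÷ 0.9997 = 3/9997.
Likelihood ratio per signature hit = 4.5.
Target odds = 19.
Need (3/9997) × 4.5ⁿ ≥ 19, i.e. 4.5ⁿ ≥ 189943/3.
4.5⁷ = 4782969/128 falls short of 189943/3 but 4.5⁸ = 43046721/256 reaches it, so n = 8.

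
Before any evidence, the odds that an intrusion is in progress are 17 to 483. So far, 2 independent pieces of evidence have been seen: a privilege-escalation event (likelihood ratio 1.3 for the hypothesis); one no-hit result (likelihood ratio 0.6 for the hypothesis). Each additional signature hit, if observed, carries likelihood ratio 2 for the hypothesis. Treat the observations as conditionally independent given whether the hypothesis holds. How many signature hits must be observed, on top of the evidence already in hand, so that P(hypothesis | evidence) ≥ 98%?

11

Prior odds = 17/483.
Combined Bayes factor of the evidence already in hand = 1.3 × 0.6 = 0.78.
Odds after that evidence = (17/483) × 0.78 = 221/8050.
Target odds = 0.98/0.02 = 49.
Need 2ⁿ ≥ 49 ÷ (221/8050) = 394450/221.
2¹⁰ = 1024 falls short of 394450/221 but 2¹¹ = 2048 reaches it, so n = 11.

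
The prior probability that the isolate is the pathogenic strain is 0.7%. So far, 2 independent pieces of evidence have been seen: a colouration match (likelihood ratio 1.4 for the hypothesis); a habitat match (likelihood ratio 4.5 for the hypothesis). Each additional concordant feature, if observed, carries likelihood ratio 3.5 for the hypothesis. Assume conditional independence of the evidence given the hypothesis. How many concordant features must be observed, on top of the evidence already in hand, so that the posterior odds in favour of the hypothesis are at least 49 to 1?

Prior odds = 0.007/0.993 = 7/993.
Combined Bayes factor of the evidence already in hand = 1.4 × 4.5 = 6.3.
Odds after that evidence = (7/993) × 6.3 = 147/3310.
Target odds = 49.
Need 3.5ⁿ ≥ 49 ÷ (147/3310) = 3310/3.
3.5⁵ = 525.21875 falls short of 3310/3 but 3.5⁶ = 1838.265625 reaches it, so n = 6.

6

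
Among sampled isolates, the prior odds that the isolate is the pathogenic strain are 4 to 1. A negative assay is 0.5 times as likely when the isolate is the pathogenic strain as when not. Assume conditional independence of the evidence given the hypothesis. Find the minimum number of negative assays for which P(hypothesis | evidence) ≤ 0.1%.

12

Prior odds = 4.
Likelihood ratio per negative assay = 0.5.
Target posterior odds = 0.001/0.999 = 1/999.
Require 0.5ⁿ ≤ 1/999 ÷ 4 = 1/3996.
0.5¹¹ = 1/2048 is still above 1/3996 but 0.5¹² = 1/4096 is at or below it, so n = 12.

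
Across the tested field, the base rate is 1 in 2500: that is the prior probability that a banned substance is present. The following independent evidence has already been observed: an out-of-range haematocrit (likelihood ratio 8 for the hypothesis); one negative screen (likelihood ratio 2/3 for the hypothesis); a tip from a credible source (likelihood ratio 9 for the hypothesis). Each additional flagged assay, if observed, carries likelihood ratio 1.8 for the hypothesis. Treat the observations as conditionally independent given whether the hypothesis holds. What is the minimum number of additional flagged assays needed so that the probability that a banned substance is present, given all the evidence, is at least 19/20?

Prior odds = 0.0004/0.9996 = 1/2499.
Combined Bayes factor of the evidence already in hand = 8 × (2/3) × 9 = 48.
Odds after that evidence = (1/2499) × 48 = 16/833.
Target odds = 0.95/0.05 = 19.
Need 1.8ⁿ ≥ 19 ÷ (16/833) = 989.1875.
1.8¹¹ ≈642.684 falls short of 989.1875 but 1.8¹² ≈1156.83 reaches it, so n = 12.

12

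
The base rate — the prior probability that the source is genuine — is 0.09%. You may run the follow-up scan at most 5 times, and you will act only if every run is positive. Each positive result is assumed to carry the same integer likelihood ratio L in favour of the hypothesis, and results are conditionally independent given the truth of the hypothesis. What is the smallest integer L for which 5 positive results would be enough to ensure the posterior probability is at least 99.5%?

Prior odds = 0.0009/0.9991 = 9/9991.
Target odds = 0.995/0.005 = 199.
Need L⁵ ≥ 199 ÷ (9/9991) = 1988209/9.
11⁵ = 161051 < 1988209/9 ≤ 248832 = 12⁵, so L = 12.

12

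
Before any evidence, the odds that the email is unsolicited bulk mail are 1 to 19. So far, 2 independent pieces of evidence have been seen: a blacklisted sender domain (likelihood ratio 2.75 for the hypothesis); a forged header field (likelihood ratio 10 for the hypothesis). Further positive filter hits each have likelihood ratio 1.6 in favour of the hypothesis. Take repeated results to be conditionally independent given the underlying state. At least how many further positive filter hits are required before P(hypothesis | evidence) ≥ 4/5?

Prior odds = 1/19.
Combined Bayes factor of the evidence already in hand = 2.75 × 10 = 27.5.
Odds after that evidence = (1/19) × 27.5 = 55/38.
Target odds = 0.8/0.2 = 4.
Need 1.6ⁿ ≥ 4 ÷ (55/38) = 152/55.
1.6² = 2.56 falls short of 152/55 but 1.6³ = 4.096 reaches it, so n = 3.

3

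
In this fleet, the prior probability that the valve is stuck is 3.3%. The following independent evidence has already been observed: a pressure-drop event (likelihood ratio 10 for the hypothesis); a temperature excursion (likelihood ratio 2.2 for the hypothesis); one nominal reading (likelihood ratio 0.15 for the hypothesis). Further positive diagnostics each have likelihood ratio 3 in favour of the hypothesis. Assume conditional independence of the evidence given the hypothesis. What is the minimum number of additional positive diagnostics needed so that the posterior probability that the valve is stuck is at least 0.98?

Prior odds = 0.033/0.967 = 33/967.
Combined Bayes factor of the evidence already in hand = 10 × 2.2 × 0.15 = 3.3.
Odds after that evidence = (33/967) × 3.3 = 1089/9670.
Target odds = 0.98/0.02 = 49.
Need 3ⁿ ≥ 49 ÷ (1089/9670) = 473830/1089.
3⁵ = 243 falls short of 473830/1089 but 3⁶ = 729 reaches it, so n = 6.

6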